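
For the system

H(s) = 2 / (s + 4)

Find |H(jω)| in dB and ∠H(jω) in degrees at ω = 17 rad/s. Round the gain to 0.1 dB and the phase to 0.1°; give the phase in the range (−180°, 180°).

-18.8 dB, -76.8°

At s = jω = j17:
pole (s+4): 4 + j17 → |·| = √(4²+17²) = √305 ≈ 17.464, ∠ = arctan(17/4) ≈ 76.76°
|H| = 2 / 17.464 ≈ 0.11452
Gain = 20 log₁₀(0.11452) ≈ -18.82 dB
∠H = 0.00° − 76.76° = -76.76°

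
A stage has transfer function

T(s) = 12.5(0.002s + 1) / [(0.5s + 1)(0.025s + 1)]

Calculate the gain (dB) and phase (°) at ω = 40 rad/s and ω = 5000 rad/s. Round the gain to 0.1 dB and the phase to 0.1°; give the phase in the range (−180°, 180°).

ω = 40: -7.1 dB, -127.6°; ω = 5000: -67.9 dB, -95.2°

At ω = 40 rad/s:
zero (1 + j40·0.002) = 1 + j0.08 → |·| ≈ 1.0032, ∠ ≈ 4.57°
pole (1 + j40·0.5) = 1 + j20 → |·| ≈ 20.025, ∠ ≈ 87.14°
pole (1 + j40·0.025) = 1 + j1 → |·| ≈ 1.4142, ∠ ≈ 45.00°
|T| = 12.5 · 1.0032 / (20.025 · 1.4142) ≈ 0.44281
Gain = 20 log₁₀(0.44281) ≈ -7.08 dB
∠T = (4.57°) − (87.14° + 45.00°) = -127.57°

At ω = 5000 rad/s:
zero (1 + j5000·0.002) = 1 + j10 → |·| ≈ 10.05, ∠ ≈ 84.29°
pole (1 + j5000·0.5) = 1 + j2500 → |·| ≈ 2500, ∠ ≈ 89.98°
pole (1 + j5000·0.025) = 1 + j125 → |·| ≈ 125, ∠ ≈ 89.54°
|T| = 12.5 · 10.05 / (2500 · 125) ≈ 0.000402
Gain = 20 log₁₀(0.000402) ≈ -67.92 dB
∠T = (84.29°) − (89.98° + 89.54°) = -95.23°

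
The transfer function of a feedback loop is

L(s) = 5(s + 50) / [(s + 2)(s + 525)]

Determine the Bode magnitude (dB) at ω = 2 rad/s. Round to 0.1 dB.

At s = jω = j2:
zero (s+50): 50 + j2 → |·| = √(50²+2²) = √2504 ≈ 50.04, ∠ = arctan(2/50) ≈ 2.29°
pole (s+2): 2 + j2 → |·| = √(2²+2²) = √8 ≈ 2.8284, ∠ = arctan(2/2) ≈ 45.00°
pole (s+525): 525 + j2 → |·| = √(525²+2²) = √275629 ≈ 525, ∠ = arctan(2/525) ≈ 0.22°
|L| = 5 · 50.04 / 1484.9 ≈ 0.1685
Gain = 20 log₁₀(0.1685) ≈ -15.47 dB

-15.5 dB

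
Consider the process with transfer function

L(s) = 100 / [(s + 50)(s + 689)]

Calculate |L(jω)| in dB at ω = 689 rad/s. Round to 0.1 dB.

At s = jω = j689:
pole (s+50): 50 + j689 → |·| = √(50²+689²) = √477221 ≈ 690.81, ∠ = arctan(689/50) ≈ 85.85°
pole (s+689): 689 + j689 → |·| = √(689²+689²) = √949442 ≈ 974.39, ∠ = arctan(689/689) ≈ 45.00°
|L| = 100 / 6.7312e+05 ≈ 0.00014856
Gain = 20 log₁₀(0.00014856) ≈ -76.56 dB

-76.6 dB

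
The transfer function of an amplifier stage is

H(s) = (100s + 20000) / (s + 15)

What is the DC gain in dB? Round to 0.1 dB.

62.5 dB

H(0) = 20000 / 15 ≈ 1333.3
20 log₁₀(1333.3) ≈ 62.50 dB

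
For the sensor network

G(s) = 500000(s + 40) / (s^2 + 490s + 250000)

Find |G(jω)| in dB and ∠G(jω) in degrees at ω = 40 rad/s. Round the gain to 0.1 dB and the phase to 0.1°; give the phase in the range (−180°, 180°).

41.1 dB, 40.5°

At s = jω = j40:
zero (s+40): 40 + j40 → |·| = √(40²+40²) = √3200 ≈ 56.569, ∠ = arctan(40/40) ≈ 45.00°
quadratic: (j40)² + 490·j40 + 250000 = 248400 + j19600 → |·| ≈ 2.4917e+05, ∠ ≈ 4.51°
|G| = 500000 · 56.569 / 2.4917e+05 ≈ 113.51
Gain = 20 log₁₀(113.51) ≈ 41.10 dB
∠G = 45.00° − 4.51° = 40.49°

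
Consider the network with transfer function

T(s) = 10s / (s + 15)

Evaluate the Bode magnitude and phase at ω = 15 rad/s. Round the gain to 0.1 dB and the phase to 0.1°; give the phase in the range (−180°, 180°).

At s = jω = j15:
zero at origin: s = j15 → |·| = 15, ∠ = 90.00°
pole (s+15): 15 + j15 → |·| = √(15²+15²) = √450 ≈ 21.213, ∠ = arctan(15/15) ≈ 45.00°
|T| = 10 · 15 / 21.213 ≈ 7.0711
Gain = 20 log₁₀(7.0711) ≈ 16.99 dB
∠T = 90.00° − 45.00° = 45.00°

17.0 dB, 45.0°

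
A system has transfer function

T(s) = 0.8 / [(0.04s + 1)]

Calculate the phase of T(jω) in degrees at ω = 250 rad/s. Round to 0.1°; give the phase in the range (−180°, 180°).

At ω = 250 rad/s:
pole (1 + j250·0.04) = 1 + j10 → |·| ≈ 10.05, ∠ ≈ 84.29°
∠T = (0°) − (84.29°) = -84.29°

-84.3°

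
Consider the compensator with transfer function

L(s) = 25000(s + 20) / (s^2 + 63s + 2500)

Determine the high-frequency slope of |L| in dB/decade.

Each pole contributes −20 dB/decade at high frequency; each zero contributes +20 dB/decade.
Net: 1 zero(s) − 2 pole(s) → -20 dB/decade.

-20 dB/decade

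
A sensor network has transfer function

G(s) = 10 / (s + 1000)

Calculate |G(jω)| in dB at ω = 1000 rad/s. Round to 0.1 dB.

Substitute s = j1000:
Numerator: 10 = 10 + j0
Denominator: (j1000) + 1000 = 1000 + j1000
|N| = √(10² + 0²) ≈ 10, ∠N ≈ 0.00°
|D| = √(1000² + 1000²) ≈ 1414.2, ∠D ≈ 45.00°
|G| = 10 / 1414.2 ≈ 0.0070711
Gain = 20 log₁₀(0.0070711) ≈ -43.01 dB

-43.0 dB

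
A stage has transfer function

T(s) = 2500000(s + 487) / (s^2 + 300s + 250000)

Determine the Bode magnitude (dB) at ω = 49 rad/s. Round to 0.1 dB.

At s = jω = j49:
zero (s+487): 487 + j49 → |·| = √(487²+49²) = √239570 ≈ 489.46, ∠ = arctan(49/487) ≈ 5.75°
quadratic: (j49)² + 300·j49 + 250000 = 247599 + j14700 → |·| ≈ 2.4803e+05, ∠ ≈ 3.40°
|T| = 2500000 · 489.46 / 2.4803e+05 ≈ 4933.5
Gain = 20 log₁₀(4933.5) ≈ 73.86 dB

73.9 dB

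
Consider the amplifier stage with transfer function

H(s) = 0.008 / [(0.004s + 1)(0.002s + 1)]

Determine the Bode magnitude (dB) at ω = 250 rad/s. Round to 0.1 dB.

-45.9 dB

At ω = 250 rad/s:
pole (1 + j250·0.004) = 1 + j1 → |·| ≈ 1.4142, ∠ ≈ 45.00°
pole (1 + j250·0.002) = 1 + j0.5 → |·| ≈ 1.118, ∠ ≈ 26.57°
|H| = 0.008 · 1 / (1.4142 · 1.118) ≈ 0.0050598
Gain = 20 log₁₀(0.0050598) ≈ -45.92 dB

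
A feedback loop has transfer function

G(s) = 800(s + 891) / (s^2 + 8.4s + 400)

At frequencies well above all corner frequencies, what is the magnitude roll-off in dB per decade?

-20 dB/decade

Each pole contributes −20 dB/decade at high frequency; each zero contributes +20 dB/decade.
Net: 1 zero(s) − 2 pole(s) → -20 dB/decade.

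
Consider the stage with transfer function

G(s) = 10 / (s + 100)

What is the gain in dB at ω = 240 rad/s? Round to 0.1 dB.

-28.3 dB

At s = jω = j240:
pole (s+100): 100 + j240 → |·| = √(100²+240²) = √67600 ≈ 260, ∠ = arctan(240/100) ≈ 67.38°
|G| = 10 / 260 ≈ 0.038462
Gain = 20 log₁₀(0.038462) ≈ -28.30 dB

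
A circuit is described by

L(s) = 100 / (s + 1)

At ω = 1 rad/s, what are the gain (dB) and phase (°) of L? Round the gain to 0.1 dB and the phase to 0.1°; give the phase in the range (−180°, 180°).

At s = jω = j1:
pole (s+1): 1 + j1 → |·| = √(1²+1²) = √2 ≈ 1.4142, ∠ = arctan(1/1) ≈ 45.00°
|L| = 100 / 1.4142 ≈ 70.711
Gain = 20 log₁₀(70.711) ≈ 36.99 dB
∠L = 0.00° − 45.00° = -45.00°

37.0 dB, -45.0°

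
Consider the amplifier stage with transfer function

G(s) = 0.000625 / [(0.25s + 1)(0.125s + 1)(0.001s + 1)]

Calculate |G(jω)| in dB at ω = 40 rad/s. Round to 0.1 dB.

-98.3 dB

At ω = 40 rad/s:
pole (1 + j40·0.25) = 1 + j10 → |·| ≈ 10.05, ∠ ≈ 84.29°
pole (1 + j40·0.125) = 1 + j5 → |·| ≈ 5.099, ∠ ≈ 78.69°
pole (1 + j40·0.001) = 1 + j0.04 → |·| ≈ 1.0008, ∠ ≈ 2.29°
|G| = 0.000625 · 1 / (10.05 · 5.099 · 1.0008) ≈ 1.2187e-05
Gain = 20 log₁₀(1.2187e-05) ≈ -98.28 dB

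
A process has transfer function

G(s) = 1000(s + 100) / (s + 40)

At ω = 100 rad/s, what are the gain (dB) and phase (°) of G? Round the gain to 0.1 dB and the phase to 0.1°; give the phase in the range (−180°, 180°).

At s = jω = j100:
zero (s+100): 100 + j100 → |·| = √(100²+100²) = √20000 ≈ 141.42, ∠ = arctan(100/100) ≈ 45.00°
pole (s+40): 40 + j100 → |·| = √(40²+100²) = √11600 ≈ 107.7, ∠ = arctan(100/40) ≈ 68.20°
|G| = 1000 · 141.42 / 107.7 ≈ 1313.1
Gain = 20 log₁₀(1313.1) ≈ 62.37 dB
∠G = 45.00° − 68.20° = -23.20°

62.4 dB, -23.2°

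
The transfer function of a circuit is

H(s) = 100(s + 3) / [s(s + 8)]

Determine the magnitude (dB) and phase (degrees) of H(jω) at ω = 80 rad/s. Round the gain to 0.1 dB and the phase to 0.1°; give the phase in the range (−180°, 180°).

At s = jω = j80:
zero (s+3): 3 + j80 → |·| = √(3²+80²) = √6409 ≈ 80.056, ∠ = arctan(80/3) ≈ 87.85°
pole (s+8): 8 + j80 → |·| = √(8²+80²) = √6464 ≈ 80.399, ∠ = arctan(80/8) ≈ 84.29°
pole at origin: |s| = 80, ∠ = 90.00° (in denominator)
|H| = 100 · 80.056 / 6431.9 ≈ 1.2447
Gain = 20 log₁₀(1.2447) ≈ 1.90 dB
∠H = 87.85° − 174.29° = -86.44°

1.9 dB, -86.4°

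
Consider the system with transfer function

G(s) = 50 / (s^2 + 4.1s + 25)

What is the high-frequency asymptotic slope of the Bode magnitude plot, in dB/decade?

Each pole contributes −20 dB/decade at high frequency; each zero contributes +20 dB/decade.
Net: 0 zero(s) − 2 pole(s) → -40 dB/decade.

-40 dB/decade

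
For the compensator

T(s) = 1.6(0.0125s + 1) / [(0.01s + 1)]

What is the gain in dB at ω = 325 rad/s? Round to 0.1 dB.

5.9 dB

At ω = 325 rad/s:
zero (1 + j325·0.0125) = 1 + j4.0625 → |·| ≈ 4.1838, ∠ ≈ 76.17°
pole (1 + j325·0.01) = 1 + j3.25 → |·| ≈ 3.4004, ∠ ≈ 72.90°
|T| = 1.6 · 4.1838 / (3.4004) ≈ 1.9686
Gain = 20 log₁₀(1.9686) ≈ 5.88 dB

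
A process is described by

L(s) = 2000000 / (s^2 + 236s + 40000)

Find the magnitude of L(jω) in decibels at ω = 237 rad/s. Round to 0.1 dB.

30.7 dB

At s = jω = j237:
quadratic: (j237)² + 236·j237 + 40000 = -16169 + j55932 → |·| ≈ 58222, ∠ ≈ 106.12°
|L| = 2000000 / 58222 ≈ 34.351
Gain = 20 log₁₀(34.351) ≈ 30.72 dB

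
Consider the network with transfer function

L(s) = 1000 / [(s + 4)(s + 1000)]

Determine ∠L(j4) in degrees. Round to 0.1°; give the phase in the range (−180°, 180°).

At s = jω = j4:
pole (s+4): 4 + j4 → |·| = √(4²+4²) = √32 ≈ 5.6569, ∠ = arctan(4/4) ≈ 45.00°
pole (s+1000): 1000 + j4 → |·| = √(1000²+4²) = √1000016 ≈ 1000, ∠ = arctan(4/1000) ≈ 0.23°
∠L = 0.00° − 45.23° = -45.23°

-45.2°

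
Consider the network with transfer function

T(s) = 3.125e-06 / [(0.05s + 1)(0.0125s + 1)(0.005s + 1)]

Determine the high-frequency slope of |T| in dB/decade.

-60 dB/decade

Each pole contributes −20 dB/decade at high frequency; each zero contributes +20 dB/decade.
Net: 0 zero(s) − 3 pole(s) → -60 dB/decade.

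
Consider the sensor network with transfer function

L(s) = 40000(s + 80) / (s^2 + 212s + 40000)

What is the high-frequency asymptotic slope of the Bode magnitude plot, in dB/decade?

-20 dB/decade

Each pole contributes −20 dB/decade at high frequency; each zero contributes +20 dB/decade.
Net: 1 zero(s) − 2 pole(s) → -20 dB/decade.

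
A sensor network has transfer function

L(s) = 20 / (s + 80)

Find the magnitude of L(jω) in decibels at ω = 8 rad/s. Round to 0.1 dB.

-12.1 dB

Substitute s = j8:
Numerator: 20 = 20 + j0
Denominator: (j8) + 80 = 80 + j8
|N| = √(20² + 0²) ≈ 20, ∠N ≈ 0.00°
|D| = √(80² + 8²) ≈ 80.399, ∠D ≈ 5.71°
|L| = 20 / 80.399 ≈ 0.24876
Gain = 20 log₁₀(0.24876) ≈ -12.08 dB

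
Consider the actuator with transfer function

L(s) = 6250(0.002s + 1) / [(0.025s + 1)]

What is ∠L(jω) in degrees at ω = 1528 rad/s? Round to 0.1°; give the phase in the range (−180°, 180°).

At ω = 1528 rad/s:
zero (1 + j1528·0.002) = 1 + j3.056 → |·| ≈ 3.2155, ∠ ≈ 71.88°
pole (1 + j1528·0.025) = 1 + j38.2 → |·| ≈ 38.213, ∠ ≈ 88.50°
∠L = (71.88°) − (88.50°) = -16.62°

-16.6°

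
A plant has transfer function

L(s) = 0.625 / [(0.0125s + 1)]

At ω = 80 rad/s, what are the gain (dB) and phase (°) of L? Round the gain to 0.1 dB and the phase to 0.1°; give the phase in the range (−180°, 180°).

At ω = 80 rad/s:
pole (1 + j80·0.0125) = 1 + j1 → |·| ≈ 1.4142, ∠ ≈ 45.00°
|L| = 0.625 · 1 / (1.4142) ≈ 0.44195
Gain = 20 log₁₀(0.44195) ≈ -7.09 dB
∠L = (0°) − (45.00°) = -45.00°

-7.1 dB, -45.0°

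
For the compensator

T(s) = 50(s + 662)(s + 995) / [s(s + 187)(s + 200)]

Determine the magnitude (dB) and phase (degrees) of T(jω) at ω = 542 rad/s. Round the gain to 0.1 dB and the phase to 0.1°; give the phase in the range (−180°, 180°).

At s = jω = j542:
zero (s+662): 662 + j542 → |·| = √(662²+542²) = √732008 ≈ 855.57, ∠ = arctan(542/662) ≈ 39.31°
zero (s+995): 995 + j542 → |·| = √(995²+542²) = √1283789 ≈ 1133, ∠ = arctan(542/995) ≈ 28.58°
pole (s+187): 187 + j542 → |·| = √(187²+542²) = √328733 ≈ 573.35, ∠ = arctan(542/187) ≈ 70.96°
pole (s+200): 200 + j542 → |·| = √(200²+542²) = √333764 ≈ 577.72, ∠ = arctan(542/200) ≈ 69.75°
pole at origin: |s| = 542, ∠ = 90.00° (in denominator)
|T| = 50 · 9.6936e+05 / 1.7953e+08 ≈ 0.26997
Gain = 20 log₁₀(0.26997) ≈ -11.37 dB
∠T = 67.89° − 230.71° = -162.82°

-11.4 dB, -162.8°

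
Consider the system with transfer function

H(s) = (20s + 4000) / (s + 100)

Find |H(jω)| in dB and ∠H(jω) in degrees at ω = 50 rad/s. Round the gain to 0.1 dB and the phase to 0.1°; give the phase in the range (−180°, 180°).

31.3 dB, -12.5°

Substitute s = j50:
Numerator: 20(j50) + 4000 = 4000 + j1000
Denominator: (j50) + 100 = 100 + j50
|N| = √(4000² + 1000²) ≈ 4123.1, ∠N ≈ 14.04°
|D| = √(100² + 50²) ≈ 111.8, ∠D ≈ 26.57°
|H| = 4123.1 / 111.8 ≈ 36.879
Gain = 20 log₁₀(36.879) ≈ 31.34 dB
∠H = 14.04° − 26.57° = -12.53°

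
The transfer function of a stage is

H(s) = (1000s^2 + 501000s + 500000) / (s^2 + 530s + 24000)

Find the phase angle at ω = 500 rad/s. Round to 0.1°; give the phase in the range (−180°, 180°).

4.4°

Substitute s = j500:
Numerator: 1000(j500)^2 + 501000(j500) + 500000 = -249500000 + j250500000
Denominator: (j500)^2 + 530(j500) + 24000 = -226000 + j265000
|N| = √(249500000² + 250500000²) ≈ 3.5355e+08, ∠N ≈ 134.89°
|D| = √(226000² + 265000²) ≈ 3.4828e+05, ∠D ≈ 130.46°
∠H = 134.89° − 130.46° = 4.43°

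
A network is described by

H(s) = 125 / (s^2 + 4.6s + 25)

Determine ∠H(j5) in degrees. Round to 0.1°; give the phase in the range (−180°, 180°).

At s = jω = j5:
quadratic: (j5)² + 4.6·j5 + 25 = 0 + j23 → |·| ≈ 23, ∠ ≈ 90.00°
∠H = 0.00° − 90.00° = -90.00°

-90.0°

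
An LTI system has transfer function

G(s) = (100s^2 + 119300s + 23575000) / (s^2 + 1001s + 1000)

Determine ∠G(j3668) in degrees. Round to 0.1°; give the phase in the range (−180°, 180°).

-3.1°

Substitute s = j3668:
Numerator: 100(j3668)^2 + 119300(j3668) + 23575000 = -1321847400 + j437592400
Denominator: (j3668)^2 + 1001(j3668) + 1000 = -13453224 + j3671668
|N| = √(1321847400² + 437592400²) ≈ 1.3924e+09, ∠N ≈ 161.68°
|D| = √(13453224² + 3671668²) ≈ 1.3945e+07, ∠D ≈ 164.73°
∠G = 161.68° − 164.73° = -3.05°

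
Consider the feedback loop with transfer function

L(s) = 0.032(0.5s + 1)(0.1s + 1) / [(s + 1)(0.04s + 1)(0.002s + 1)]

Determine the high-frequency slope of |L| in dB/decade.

-20 dB/decade

Each pole contributes −20 dB/decade at high frequency; each zero contributes +20 dB/decade.
Net: 2 zero(s) − 3 pole(s) → -20 dB/decade.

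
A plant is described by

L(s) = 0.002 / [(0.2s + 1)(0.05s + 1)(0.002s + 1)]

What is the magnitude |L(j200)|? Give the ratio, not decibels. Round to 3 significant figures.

4.62e-06

At ω = 200 rad/s:
pole (1 + j200·0.2) = 1 + j40 → |·| ≈ 40.012, ∠ ≈ 88.57°
pole (1 + j200·0.05) = 1 + j10 → |·| ≈ 10.05, ∠ ≈ 84.29°
pole (1 + j200·0.002) = 1 + j0.4 → |·| ≈ 1.077, ∠ ≈ 21.80°
|L| = 0.002 · 1 / (40.012 · 10.05 · 1.077) ≈ 4.618e-06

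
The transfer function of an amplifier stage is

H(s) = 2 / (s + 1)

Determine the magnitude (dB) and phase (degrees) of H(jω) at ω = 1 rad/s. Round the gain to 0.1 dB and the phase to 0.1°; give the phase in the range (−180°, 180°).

At s = jω = j1:
pole (s+1): 1 + j1 → |·| = √(1²+1²) = √2 ≈ 1.4142, ∠ = arctan(1/1) ≈ 45.00°
|H| = 2 / 1.4142 ≈ 1.4142
Gain = 20 log₁₀(1.4142) ≈ 3.01 dB
∠H = 0.00° − 45.00° = -45.00°

3.0 dB, -45.0°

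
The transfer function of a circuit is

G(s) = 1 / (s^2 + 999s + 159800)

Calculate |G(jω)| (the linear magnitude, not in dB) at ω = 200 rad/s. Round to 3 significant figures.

4.29e-06

Substitute s = j200:
Numerator: 1 = 1 + j0
Denominator: (j200)^2 + 999(j200) + 159800 = 119800 + j199800
|N| = √(1² + 0²) ≈ 1, ∠N ≈ 0.00°
|D| = √(119800² + 199800²) ≈ 2.3296e+05, ∠D ≈ 59.05°
|G| = 1 / 2.3296e+05 ≈ 4.2926e-06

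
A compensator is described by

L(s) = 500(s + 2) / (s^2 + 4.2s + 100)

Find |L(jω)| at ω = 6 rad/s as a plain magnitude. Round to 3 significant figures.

At s = jω = j6:
zero (s+2): 2 + j6 → |·| = √(2²+6²) = √40 ≈ 6.3246, ∠ = arctan(6/2) ≈ 71.57°
quadratic: (j6)² + 4.2·j6 + 100 = 64 + j25.2 → |·| ≈ 68.783, ∠ ≈ 21.49°
|L| = 500 · 6.3246 / 68.783 ≈ 45.975

46.0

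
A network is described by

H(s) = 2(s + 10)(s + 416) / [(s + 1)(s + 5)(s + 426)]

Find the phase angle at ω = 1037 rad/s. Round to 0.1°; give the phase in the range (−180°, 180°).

At s = jω = j1037:
zero (s+10): 10 + j1037 → |·| = √(10²+1037²) = √1075469 ≈ 1037, ∠ = arctan(1037/10) ≈ 89.45°
zero (s+416): 416 + j1037 → |·| = √(416²+1037²) = √1248425 ≈ 1117.3, ∠ = arctan(1037/416) ≈ 68.14°
pole (s+1): 1 + j1037 → |·| = √(1²+1037²) = √1075370 ≈ 1037, ∠ = arctan(1037/1) ≈ 89.94°
pole (s+5): 5 + j1037 → |·| = √(5²+1037²) = √1075394 ≈ 1037, ∠ = arctan(1037/5) ≈ 89.72°
pole (s+426): 426 + j1037 → |·| = √(426²+1037²) = √1256845 ≈ 1121.1, ∠ = arctan(1037/426) ≈ 67.67°
∠H = 157.59° − 247.33° = -89.74°

-89.7°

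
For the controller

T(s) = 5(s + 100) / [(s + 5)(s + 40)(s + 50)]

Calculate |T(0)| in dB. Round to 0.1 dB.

T(0) = 5·100 / (5·40·50) = 0.05
20 log₁₀(0.05) ≈ -26.02 dB

-26.0 dB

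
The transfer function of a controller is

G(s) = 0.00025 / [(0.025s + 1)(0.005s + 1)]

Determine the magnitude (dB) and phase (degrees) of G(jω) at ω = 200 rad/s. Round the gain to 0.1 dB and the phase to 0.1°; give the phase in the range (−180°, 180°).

At ω = 200 rad/s:
pole (1 + j200·0.025) = 1 + j5 → |·| ≈ 5.099, ∠ ≈ 78.69°
pole (1 + j200·0.005) = 1 + j1 → |·| ≈ 1.4142, ∠ ≈ 45.00°
|G| = 0.00025 · 1 / (5.099 · 1.4142) ≈ 3.4669e-05
Gain = 20 log₁₀(3.4669e-05) ≈ -89.20 dB
∠G = (0°) − (78.69° + 45.00°) = -123.69°

-89.2 dB, -123.7°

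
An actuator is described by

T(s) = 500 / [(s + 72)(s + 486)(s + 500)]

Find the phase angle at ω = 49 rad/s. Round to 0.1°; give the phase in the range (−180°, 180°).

At s = jω = j49:
pole (s+72): 72 + j49 → |·| = √(72²+49²) = √7585 ≈ 87.092, ∠ = arctan(49/72) ≈ 34.24°
pole (s+486): 486 + j49 → |·| = √(486²+49²) = √238597 ≈ 488.46, ∠ = arctan(49/486) ≈ 5.76°
pole (s+500): 500 + j49 → |·| = √(500²+49²) = √252401 ≈ 502.4, ∠ = arctan(49/500) ≈ 5.60°
∠T = 0.00° − 45.60° = -45.60°

-45.6°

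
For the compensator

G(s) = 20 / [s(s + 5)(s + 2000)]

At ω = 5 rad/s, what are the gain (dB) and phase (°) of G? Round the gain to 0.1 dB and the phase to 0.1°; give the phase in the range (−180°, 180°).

At s = jω = j5:
pole (s+5): 5 + j5 → |·| = √(5²+5²) = √50 ≈ 7.0711, ∠ = arctan(5/5) ≈ 45.00°
pole (s+2000): 2000 + j5 → |·| = √(2000²+5²) = √4000025 ≈ 2000, ∠ = arctan(5/2000) ≈ 0.14°
pole at origin: |s| = 5, ∠ = 90.00° (in denominator)
|G| = 20 / 70711 ≈ 0.00028284
Gain = 20 log₁₀(0.00028284) ≈ -70.97 dB
∠G = 0.00° − 135.14° = -135.14°

-71.0 dB, -135.1°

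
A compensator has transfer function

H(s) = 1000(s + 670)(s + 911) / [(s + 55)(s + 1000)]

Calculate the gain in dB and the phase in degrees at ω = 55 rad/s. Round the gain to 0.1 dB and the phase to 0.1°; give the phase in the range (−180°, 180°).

At s = jω = j55:
zero (s+670): 670 + j55 → |·| = √(670²+55²) = √451925 ≈ 672.25, ∠ = arctan(55/670) ≈ 4.69°
zero (s+911): 911 + j55 → |·| = √(911²+55²) = √832946 ≈ 912.66, ∠ = arctan(55/911) ≈ 3.45°
pole (s+55): 55 + j55 → |·| = √(55²+55²) = √6050 ≈ 77.782, ∠ = arctan(55/55) ≈ 45.00°
pole (s+1000): 1000 + j55 → |·| = √(1000²+55²) = √1003025 ≈ 1001.5, ∠ = arctan(55/1000) ≈ 3.15°
|H| = 1000 · 6.1354e+05 / 77899 ≈ 7876.1
Gain = 20 log₁₀(7876.1) ≈ 77.93 dB
∠H = 8.14° − 48.15° = -40.01°

77.9 dB, -40.0°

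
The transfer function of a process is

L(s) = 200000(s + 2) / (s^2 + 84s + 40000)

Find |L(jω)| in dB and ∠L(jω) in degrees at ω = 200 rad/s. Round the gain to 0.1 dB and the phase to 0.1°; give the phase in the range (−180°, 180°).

At s = jω = j200:
zero (s+2): 2 + j200 → |·| = √(2²+200²) = √40004 ≈ 200.01, ∠ = arctan(200/2) ≈ 89.43°
quadratic: (j200)² + 84·j200 + 40000 = 0 + j16800 → |·| ≈ 16800, ∠ ≈ 90.00°
|L| = 200000 · 200.01 / 16800 ≈ 2381.1
Gain = 20 log₁₀(2381.1) ≈ 67.54 dB
∠L = 89.43° − 90.00° = -0.57°

67.5 dB, -0.6°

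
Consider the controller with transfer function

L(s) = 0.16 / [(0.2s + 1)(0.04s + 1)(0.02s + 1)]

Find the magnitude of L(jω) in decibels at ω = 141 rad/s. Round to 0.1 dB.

At ω = 141 rad/s:
pole (1 + j141·0.2) = 1 + j28.2 → |·| ≈ 28.218, ∠ ≈ 87.97°
pole (1 + j141·0.04) = 1 + j5.64 → |·| ≈ 5.728, ∠ ≈ 79.95°
pole (1 + j141·0.02) = 1 + j2.82 → |·| ≈ 2.9921, ∠ ≈ 70.47°
|L| = 0.16 · 1 / (28.218 · 5.728 · 2.9921) ≈ 0.00033084
Gain = 20 log₁₀(0.00033084) ≈ -69.61 dB

-69.6 dB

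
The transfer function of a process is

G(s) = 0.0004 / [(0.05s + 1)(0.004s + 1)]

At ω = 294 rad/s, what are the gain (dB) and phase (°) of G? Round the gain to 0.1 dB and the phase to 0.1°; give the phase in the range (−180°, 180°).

-95.1 dB, -135.7°

At ω = 294 rad/s:
pole (1 + j294·0.05) = 1 + j14.7 → |·| ≈ 14.734, ∠ ≈ 86.11°
pole (1 + j294·0.004) = 1 + j1.176 → |·| ≈ 1.5437, ∠ ≈ 49.62°
|G| = 0.0004 · 1 / (14.734 · 1.5437) ≈ 1.7586e-05
Gain = 20 log₁₀(1.7586e-05) ≈ -95.10 dB
∠G = (0°) − (86.11° + 49.62°) = -135.73°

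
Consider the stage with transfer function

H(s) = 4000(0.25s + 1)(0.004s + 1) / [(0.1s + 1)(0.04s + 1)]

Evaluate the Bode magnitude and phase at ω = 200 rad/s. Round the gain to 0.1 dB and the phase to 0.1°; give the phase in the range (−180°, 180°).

At ω = 200 rad/s:
zero (1 + j200·0.25) = 1 + j50 → |·| ≈ 50.01, ∠ ≈ 88.85°
zero (1 + j200·0.004) = 1 + j0.8 → |·| ≈ 1.2806, ∠ ≈ 38.66°
pole (1 + j200·0.1) = 1 + j20 → |·| ≈ 20.025, ∠ ≈ 87.14°
pole (1 + j200·0.04) = 1 + j8 → |·| ≈ 8.0623, ∠ ≈ 82.87°
|H| = 4000 · 50.01 · 1.2806 / (20.025 · 8.0623) ≈ 1586.7
Gain = 20 log₁₀(1586.7) ≈ 64.01 dB
∠H = (88.85° + 38.66°) − (87.14° + 82.87°) = -42.50°

64.0 dB, -42.5°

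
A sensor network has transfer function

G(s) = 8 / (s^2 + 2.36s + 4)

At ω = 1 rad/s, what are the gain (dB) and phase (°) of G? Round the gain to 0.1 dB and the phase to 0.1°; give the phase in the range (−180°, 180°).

At s = jω = j1:
quadratic: (j1)² + 2.36·j1 + 4 = 3 + j2.36 → |·| ≈ 3.817, ∠ ≈ 38.19°
|G| = 8 / 3.817 ≈ 2.0959
Gain = 20 log₁₀(2.0959) ≈ 6.43 dB
∠G = 0.00° − 38.19° = -38.19°

6.4 dB, -38.2°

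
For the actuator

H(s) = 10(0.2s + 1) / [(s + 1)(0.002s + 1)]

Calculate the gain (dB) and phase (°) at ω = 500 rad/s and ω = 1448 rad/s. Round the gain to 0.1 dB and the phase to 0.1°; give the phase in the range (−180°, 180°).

ω = 500: 3.0 dB, -45.5°; ω = 1448: -3.7 dB, -71.1°

At ω = 500 rad/s:
zero (1 + j500·0.2) = 1 + j100 → |·| ≈ 100, ∠ ≈ 89.43°
pole (1 + j500·1) = 1 + j500 → |·| ≈ 500, ∠ ≈ 89.89°
pole (1 + j500·0.002) = 1 + j1 → |·| ≈ 1.4142, ∠ ≈ 45.00°
|H| = 10 · 100 / (500 · 1.4142) ≈ 1.4142
Gain = 20 log₁₀(1.4142) ≈ 3.01 dB
∠H = (89.43°) − (89.89° + 45.00°) = -45.46°

At ω = 1448 rad/s:
zero (1 + j1448·0.2) = 1 + j289.6 → |·| ≈ 289.6, ∠ ≈ 89.80°
pole (1 + j1448·1) = 1 + j1448 → |·| ≈ 1448, ∠ ≈ 89.96°
pole (1 + j1448·0.002) = 1 + j2.896 → |·| ≈ 3.0638, ∠ ≈ 70.95°
|H| = 10 · 289.6 / (1448 · 3.0638) ≈ 0.65278
Gain = 20 log₁₀(0.65278) ≈ -3.70 dB
∠H = (89.80°) − (89.96° + 70.95°) = -71.11°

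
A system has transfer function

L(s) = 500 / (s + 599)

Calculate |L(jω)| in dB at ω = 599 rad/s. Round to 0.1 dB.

At s = jω = j599:
pole (s+599): 599 + j599 → |·| = √(599²+599²) = √717602 ≈ 847.11, ∠ = arctan(599/599) ≈ 45.00°
|L| = 500 / 847.11 ≈ 0.59024
Gain = 20 log₁₀(0.59024) ≈ -4.58 dB

-4.6 dB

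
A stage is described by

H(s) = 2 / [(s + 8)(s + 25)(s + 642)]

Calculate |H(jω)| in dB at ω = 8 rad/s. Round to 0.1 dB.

At s = jω = j8:
pole (s+8): 8 + j8 → |·| = √(8²+8²) = √128 ≈ 11.314, ∠ = arctan(8/8) ≈ 45.00°
pole (s+25): 25 + j8 → |·| = √(25²+8²) = √689 ≈ 26.249, ∠ = arctan(8/25) ≈ 17.74°
pole (s+642): 642 + j8 → |·| = √(642²+8²) = √412228 ≈ 642.05, ∠ = arctan(8/642) ≈ 0.71°
|H| = 2 / 1.9068e+05 ≈ 1.0489e-05
Gain = 20 log₁₀(1.0489e-05) ≈ -99.59 dB

-99.6 dB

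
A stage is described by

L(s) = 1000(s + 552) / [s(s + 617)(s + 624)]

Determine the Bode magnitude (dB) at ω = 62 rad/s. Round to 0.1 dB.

-32.8 dB

At s = jω = j62:
zero (s+552): 552 + j62 → |·| = √(552²+62²) = √308548 ≈ 555.47, ∠ = arctan(62/552) ≈ 6.41°
pole (s+617): 617 + j62 → |·| = √(617²+62²) = √384533 ≈ 620.11, ∠ = arctan(62/617) ≈ 5.74°
pole (s+624): 624 + j62 → |·| = √(624²+62²) = √393220 ≈ 627.07, ∠ = arctan(62/624) ≈ 5.67°
pole at origin: |s| = 62, ∠ = 90.00° (in denominator)
|L| = 1000 · 555.47 / 2.4109e+07 ≈ 0.02304
Gain = 20 log₁₀(0.02304) ≈ -32.75 dB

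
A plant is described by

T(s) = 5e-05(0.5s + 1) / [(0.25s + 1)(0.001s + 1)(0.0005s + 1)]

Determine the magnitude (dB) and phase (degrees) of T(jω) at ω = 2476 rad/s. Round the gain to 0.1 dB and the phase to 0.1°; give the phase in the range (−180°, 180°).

At ω = 2476 rad/s:
zero (1 + j2476·0.5) = 1 + j1238 → |·| ≈ 1238, ∠ ≈ 89.95°
pole (1 + j2476·0.25) = 1 + j619 → |·| ≈ 619, ∠ ≈ 89.91°
pole (1 + j2476·0.001) = 1 + j2.476 → |·| ≈ 2.6703, ∠ ≈ 68.01°
pole (1 + j2476·0.0005) = 1 + j1.238 → |·| ≈ 1.5914, ∠ ≈ 51.07°
|T| = 5e-05 · 1238 / (619 · 2.6703 · 1.5914) ≈ 2.3532e-05
Gain = 20 log₁₀(2.3532e-05) ≈ -92.57 dB
∠T = (89.95°) − (89.91° + 68.01° + 51.07°) = -119.04°

-92.6 dB, -119.0°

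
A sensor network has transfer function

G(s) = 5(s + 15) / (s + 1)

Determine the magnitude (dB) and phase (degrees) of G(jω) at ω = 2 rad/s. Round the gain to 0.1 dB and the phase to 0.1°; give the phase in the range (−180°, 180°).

At s = jω = j2:
zero (s+15): 15 + j2 → |·| = √(15²+2²) = √229 ≈ 15.133, ∠ = arctan(2/15) ≈ 7.59°
pole (s+1): 1 + j2 → |·| = √(1²+2²) = √5 ≈ 2.2361, ∠ = arctan(2/1) ≈ 63.43°
|G| = 5 · 15.133 / 2.2361 ≈ 33.838
Gain = 20 log₁₀(33.838) ≈ 30.59 dB
∠G = 7.59° − 63.43° = -55.84°

30.6 dB, -55.8°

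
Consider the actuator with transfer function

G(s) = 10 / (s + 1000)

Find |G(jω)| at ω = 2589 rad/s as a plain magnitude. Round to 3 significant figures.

Substitute s = j2589:
Numerator: 10 = 10 + j0
Denominator: (j2589) + 1000 = 1000 + j2589
|N| = √(10² + 0²) ≈ 10, ∠N ≈ 0.00°
|D| = √(1000² + 2589²) ≈ 2775.4, ∠D ≈ 68.88°
|G| = 10 / 2775.4 ≈ 0.0036031

0.00360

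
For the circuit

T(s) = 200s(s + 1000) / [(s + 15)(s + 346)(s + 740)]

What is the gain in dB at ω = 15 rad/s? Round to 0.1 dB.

-5.2 dB

At s = jω = j15:
zero (s+1000): 1000 + j15 → |·| = √(1000²+15²) = √1000225 ≈ 1000.1, ∠ = arctan(15/1000) ≈ 0.86°
zero at origin: s = j15 → |·| = 15, ∠ = 90.00°
pole (s+15): 15 + j15 → |·| = √(15²+15²) = √450 ≈ 21.213, ∠ = arctan(15/15) ≈ 45.00°
pole (s+346): 346 + j15 → |·| = √(346²+15²) = √119941 ≈ 346.32, ∠ = arctan(15/346) ≈ 2.48°
pole (s+740): 740 + j15 → |·| = √(740²+15²) = √547825 ≈ 740.15, ∠ = arctan(15/740) ≈ 1.16°
|T| = 200 · 15002 / 5.4375e+06 ≈ 0.5518
Gain = 20 log₁₀(0.5518) ≈ -5.16 dB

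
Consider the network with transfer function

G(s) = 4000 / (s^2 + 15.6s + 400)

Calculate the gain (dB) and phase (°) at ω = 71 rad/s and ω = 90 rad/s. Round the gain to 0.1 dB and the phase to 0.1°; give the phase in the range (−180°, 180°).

At s = jω = j71:
quadratic: (j71)² + 15.6·j71 + 400 = -4641 + j1107.6 → |·| ≈ 4771.3, ∠ ≈ 166.58°
|G| = 4000 / 4771.3 ≈ 0.83835
Gain = 20 log₁₀(0.83835) ≈ -1.53 dB
∠G = 0.00° − 166.58° = -166.58°

At s = jω = j90:
quadratic: (j90)² + 15.6·j90 + 400 = -7700 + j1404 → |·| ≈ 7827, ∠ ≈ 169.67°
|G| = 4000 / 7827 ≈ 0.51105
Gain = 20 log₁₀(0.51105) ≈ -5.83 dB
∠G = 0.00° − 169.67° = -169.67°

ω = 71: -1.5 dB, -166.6°; ω = 90: -5.8 dB, -169.7°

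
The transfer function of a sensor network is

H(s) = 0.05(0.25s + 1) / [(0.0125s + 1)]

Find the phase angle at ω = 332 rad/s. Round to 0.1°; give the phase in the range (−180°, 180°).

12.9°

At ω = 332 rad/s:
zero (1 + j332·0.25) = 1 + j83 → |·| ≈ 83.006, ∠ ≈ 89.31°
pole (1 + j332·0.0125) = 1 + j4.15 → |·| ≈ 4.2688, ∠ ≈ 76.45°
∠H = (89.31°) − (76.45°) = 12.86°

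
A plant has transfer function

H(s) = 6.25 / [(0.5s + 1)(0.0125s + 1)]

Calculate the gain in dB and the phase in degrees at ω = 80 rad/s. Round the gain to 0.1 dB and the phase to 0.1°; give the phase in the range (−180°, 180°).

-19.1 dB, -133.6°

At ω = 80 rad/s:
pole (1 + j80·0.5) = 1 + j40 → |·| ≈ 40.012, ∠ ≈ 88.57°
pole (1 + j80·0.0125) = 1 + j1 → |·| ≈ 1.4142, ∠ ≈ 45.00°
|H| = 6.25 · 1 / (40.012 · 1.4142) ≈ 0.11045
Gain = 20 log₁₀(0.11045) ≈ -19.14 dB
∠H = (0°) − (88.57° + 45.00°) = -133.57°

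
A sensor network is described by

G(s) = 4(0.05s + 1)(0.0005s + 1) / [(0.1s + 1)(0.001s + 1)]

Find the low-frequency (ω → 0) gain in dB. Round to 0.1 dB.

12.0 dB

G(0) = 4 · 1 / 1 = 4
20 log₁₀(4) ≈ 12.04 dB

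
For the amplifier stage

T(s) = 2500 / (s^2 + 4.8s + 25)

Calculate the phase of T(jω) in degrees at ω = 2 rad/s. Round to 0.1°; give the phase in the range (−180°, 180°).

-24.6°

At s = jω = j2:
quadratic: (j2)² + 4.8·j2 + 25 = 21 + j9.6 → |·| ≈ 23.09, ∠ ≈ 24.57°
∠T = 0.00° − 24.57° = -24.57°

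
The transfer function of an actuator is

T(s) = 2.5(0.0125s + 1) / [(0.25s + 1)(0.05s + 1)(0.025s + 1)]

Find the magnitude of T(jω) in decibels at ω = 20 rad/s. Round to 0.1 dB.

-9.9 dB

At ω = 20 rad/s:
zero (1 + j20·0.0125) = 1 + j0.25 → |·| ≈ 1.0308, ∠ ≈ 14.04°
pole (1 + j20·0.25) = 1 + j5 → |·| ≈ 5.099, ∠ ≈ 78.69°
pole (1 + j20·0.05) = 1 + j1 → |·| ≈ 1.4142, ∠ ≈ 45.00°
pole (1 + j20·0.025) = 1 + j0.5 → |·| ≈ 1.118, ∠ ≈ 26.57°
|T| = 2.5 · 1.0308 / (5.099 · 1.4142 · 1.118) ≈ 0.31965
Gain = 20 log₁₀(0.31965) ≈ -9.91 dB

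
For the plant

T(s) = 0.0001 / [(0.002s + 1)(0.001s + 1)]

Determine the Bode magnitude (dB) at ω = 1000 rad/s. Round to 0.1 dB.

At ω = 1000 rad/s:
pole (1 + j1000·0.002) = 1 + j2 → |·| ≈ 2.2361, ∠ ≈ 63.43°
pole (1 + j1000·0.001) = 1 + j1 → |·| ≈ 1.4142, ∠ ≈ 45.00°
|T| = 0.0001 · 1 / (2.2361 · 1.4142) ≈ 3.1623e-05
Gain = 20 log₁₀(3.1623e-05) ≈ -90.00 dB

-90.0 dB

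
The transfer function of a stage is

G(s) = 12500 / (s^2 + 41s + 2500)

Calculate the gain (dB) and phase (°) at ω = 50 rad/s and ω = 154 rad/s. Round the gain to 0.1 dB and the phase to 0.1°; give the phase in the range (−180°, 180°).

ω = 50: 15.7 dB, -90.0°; ω = 154: -5.0 dB, -163.4°

At s = jω = j50:
quadratic: (j50)² + 41·j50 + 2500 = 0 + j2050 → |·| ≈ 2050, ∠ ≈ 90.00°
|G| = 12500 / 2050 ≈ 6.0976
Gain = 20 log₁₀(6.0976) ≈ 15.70 dB
∠G = 0.00° − 90.00° = -90.00°

At s = jω = j154:
quadratic: (j154)² + 41·j154 + 2500 = -21216 + j6314 → |·| ≈ 22136, ∠ ≈ 163.43°
|G| = 12500 / 22136 ≈ 0.56469
Gain = 20 log₁₀(0.56469) ≈ -4.96 dB
∠G = 0.00° − 163.43° = -163.43°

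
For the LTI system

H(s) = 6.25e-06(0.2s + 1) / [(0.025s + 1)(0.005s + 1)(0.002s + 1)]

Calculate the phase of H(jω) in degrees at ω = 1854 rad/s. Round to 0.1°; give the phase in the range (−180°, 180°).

-157.7°

At ω = 1854 rad/s:
zero (1 + j1854·0.2) = 1 + j370.8 → |·| ≈ 370.8, ∠ ≈ 89.85°
pole (1 + j1854·0.025) = 1 + j46.35 → |·| ≈ 46.361, ∠ ≈ 88.76°
pole (1 + j1854·0.005) = 1 + j9.27 → |·| ≈ 9.3238, ∠ ≈ 83.84°
pole (1 + j1854·0.002) = 1 + j3.708 → |·| ≈ 3.8405, ∠ ≈ 74.91°
∠H = (89.85°) − (88.76° + 83.84° + 74.91°) = -157.66°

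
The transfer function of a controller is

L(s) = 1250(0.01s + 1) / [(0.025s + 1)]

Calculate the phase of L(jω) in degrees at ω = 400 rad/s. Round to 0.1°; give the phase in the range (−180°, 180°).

-8.3°

At ω = 400 rad/s:
zero (1 + j400·0.01) = 1 + j4 → |·| ≈ 4.1231, ∠ ≈ 75.96°
pole (1 + j400·0.025) = 1 + j10 → |·| ≈ 10.05, ∠ ≈ 84.29°
∠L = (75.96°) − (84.29°) = -8.33°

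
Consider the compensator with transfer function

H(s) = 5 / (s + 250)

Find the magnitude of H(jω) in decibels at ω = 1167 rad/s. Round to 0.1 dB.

Substitute s = j1167:
Numerator: 5 = 5 + j0
Denominator: (j1167) + 250 = 250 + j1167
|N| = √(5² + 0²) ≈ 5, ∠N ≈ 0.00°
|D| = √(250² + 1167²) ≈ 1193.5, ∠D ≈ 77.91°
|H| = 5 / 1193.5 ≈ 0.0041894
Gain = 20 log₁₀(0.0041894) ≈ -47.56 dB

-47.6 dB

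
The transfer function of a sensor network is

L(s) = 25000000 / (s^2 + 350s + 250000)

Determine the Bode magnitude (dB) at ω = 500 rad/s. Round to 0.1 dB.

At s = jω = j500:
quadratic: (j500)² + 350·j500 + 250000 = 0 + j175000 → |·| ≈ 1.75e+05, ∠ ≈ 90.00°
|L| = 25000000 / 1.75e+05 ≈ 142.86
Gain = 20 log₁₀(142.86) ≈ 43.10 dB

43.1 dB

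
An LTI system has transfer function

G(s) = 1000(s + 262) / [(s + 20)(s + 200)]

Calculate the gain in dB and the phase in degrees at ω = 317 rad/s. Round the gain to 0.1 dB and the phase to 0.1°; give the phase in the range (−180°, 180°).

At s = jω = j317:
zero (s+262): 262 + j317 → |·| = √(262²+317²) = √169133 ≈ 411.26, ∠ = arctan(317/262) ≈ 50.43°
pole (s+20): 20 + j317 → |·| = √(20²+317²) = √100889 ≈ 317.63, ∠ = arctan(317/20) ≈ 86.39°
pole (s+200): 200 + j317 → |·| = √(200²+317²) = √140489 ≈ 374.82, ∠ = arctan(317/200) ≈ 57.75°
|G| = 1000 · 411.26 / 1.1905e+05 ≈ 3.4545
Gain = 20 log₁₀(3.4545) ≈ 10.77 dB
∠G = 50.43° − 144.14° = -93.71°

10.8 dB, -93.7°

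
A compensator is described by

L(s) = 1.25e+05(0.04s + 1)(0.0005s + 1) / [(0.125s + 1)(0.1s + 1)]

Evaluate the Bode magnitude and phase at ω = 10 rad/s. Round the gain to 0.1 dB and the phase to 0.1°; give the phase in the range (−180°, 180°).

95.5 dB, -74.3°

At ω = 10 rad/s:
zero (1 + j10·0.04) = 1 + j0.4 → |·| ≈ 1.077, ∠ ≈ 21.80°
zero (1 + j10·0.0005) = 1 + j0.005 → |·| ≈ 1, ∠ ≈ 0.29°
pole (1 + j10·0.125) = 1 + j1.25 → |·| ≈ 1.6008, ∠ ≈ 51.34°
pole (1 + j10·0.1) = 1 + j1 → |·| ≈ 1.4142, ∠ ≈ 45.00°
|L| = 1.25e+05 · 1.077 · 1 / (1.6008 · 1.4142) ≈ 59467
Gain = 20 log₁₀(59467) ≈ 95.49 dB
∠L = (21.80° + 0.29°) − (51.34° + 45.00°) = -74.25°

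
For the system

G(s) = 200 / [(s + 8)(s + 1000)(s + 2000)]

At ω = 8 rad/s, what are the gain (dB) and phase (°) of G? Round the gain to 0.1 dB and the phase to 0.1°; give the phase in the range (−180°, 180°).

At s = jω = j8:
pole (s+8): 8 + j8 → |·| = √(8²+8²) = √128 ≈ 11.314, ∠ = arctan(8/8) ≈ 45.00°
pole (s+1000): 1000 + j8 → |·| = √(1000²+8²) = √1000064 ≈ 1000, ∠ = arctan(8/1000) ≈ 0.46°
pole (s+2000): 2000 + j8 → |·| = √(2000²+8²) = √4000064 ≈ 2000, ∠ = arctan(8/2000) ≈ 0.23°
|G| = 200 / 2.2628e+07 ≈ 8.8386e-06
Gain = 20 log₁₀(8.8386e-06) ≈ -101.07 dB
∠G = 0.00° − 45.69° = -45.69°

-101.1 dB, -45.7°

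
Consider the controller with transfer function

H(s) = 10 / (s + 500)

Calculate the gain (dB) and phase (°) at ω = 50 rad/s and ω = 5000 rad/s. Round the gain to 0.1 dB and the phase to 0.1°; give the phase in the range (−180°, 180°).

Substitute s = j50:
Numerator: 10 = 10 + j0
Denominator: (j50) + 500 = 500 + j50
|N| = √(10² + 0²) ≈ 10, ∠N ≈ 0.00°
|D| = √(500² + 50²) ≈ 502.49, ∠D ≈ 5.71°
|H| = 10 / 502.49 ≈ 0.019901
Gain = 20 log₁₀(0.019901) ≈ -34.02 dB
∠H = 0.00° − 5.71° = -5.71°

Substitute s = j5000:
Numerator: 10 = 10 + j0
Denominator: (j5000) + 500 = 500 + j5000
|N| = √(10² + 0²) ≈ 10, ∠N ≈ 0.00°
|D| = √(500² + 5000²) ≈ 5024.9, ∠D ≈ 84.29°
|H| = 10 / 5024.9 ≈ 0.0019901
Gain = 20 log₁₀(0.0019901) ≈ -54.02 dB
∠H = 0.00° − 84.29° = -84.29°

ω = 50: -34.0 dB, -5.7°; ω = 5000: -54.0 dB, -84.3°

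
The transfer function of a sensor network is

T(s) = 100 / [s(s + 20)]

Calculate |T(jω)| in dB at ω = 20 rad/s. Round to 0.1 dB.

-15.1 dB

At s = jω = j20:
pole (s+20): 20 + j20 → |·| = √(20²+20²) = √800 ≈ 28.284, ∠ = arctan(20/20) ≈ 45.00°
pole at origin: |s| = 20, ∠ = 90.00° (in denominator)
|T| = 100 / 565.68 ≈ 0.17678
Gain = 20 log₁₀(0.17678) ≈ -15.05 dB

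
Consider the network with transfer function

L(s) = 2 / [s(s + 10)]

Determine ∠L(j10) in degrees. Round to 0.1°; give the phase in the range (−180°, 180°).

At s = jω = j10:
pole (s+10): 10 + j10 → |·| = √(10²+10²) = √200 ≈ 14.142, ∠ = arctan(10/10) ≈ 45.00°
pole at origin: |s| = 10, ∠ = 90.00° (in denominator)
∠L = 0.00° − 135.00° = -135.00°

-135.0°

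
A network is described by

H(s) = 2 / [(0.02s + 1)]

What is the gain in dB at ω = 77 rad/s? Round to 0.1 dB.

0.7 dB

At ω = 77 rad/s:
pole (1 + j77·0.02) = 1 + j1.54 → |·| ≈ 1.8362, ∠ ≈ 57.00°
|H| = 2 · 1 / (1.8362) ≈ 1.0892
Gain = 20 log₁₀(1.0892) ≈ 0.74 dB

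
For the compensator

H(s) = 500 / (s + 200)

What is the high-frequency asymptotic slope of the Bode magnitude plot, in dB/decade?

Each pole contributes −20 dB/decade at high frequency; each zero contributes +20 dB/decade.
Net: 0 zero(s) − 1 pole(s) → -20 dB/decade.

-20 dB/decade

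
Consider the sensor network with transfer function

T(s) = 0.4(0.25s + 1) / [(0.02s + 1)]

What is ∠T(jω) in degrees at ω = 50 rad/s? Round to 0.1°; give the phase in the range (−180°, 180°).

At ω = 50 rad/s:
zero (1 + j50·0.25) = 1 + j12.5 → |·| ≈ 12.54, ∠ ≈ 85.43°
pole (1 + j50·0.02) = 1 + j1 → |·| ≈ 1.4142, ∠ ≈ 45.00°
∠T = (85.43°) − (45.00°) = 40.43°

40.4°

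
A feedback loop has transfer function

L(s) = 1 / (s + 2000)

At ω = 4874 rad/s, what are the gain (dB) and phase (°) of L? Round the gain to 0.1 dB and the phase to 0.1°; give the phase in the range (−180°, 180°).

-74.4 dB, -67.7°

At s = jω = j4874:
pole (s+2000): 2000 + j4874 → |·| = √(2000²+4874²) = √27755876 ≈ 5268.4, ∠ = arctan(4874/2000) ≈ 67.69°
|L| = 1 / 5268.4 ≈ 0.00018981
Gain = 20 log₁₀(0.00018981) ≈ -74.43 dB
∠L = 0.00° − 67.69° = -67.69°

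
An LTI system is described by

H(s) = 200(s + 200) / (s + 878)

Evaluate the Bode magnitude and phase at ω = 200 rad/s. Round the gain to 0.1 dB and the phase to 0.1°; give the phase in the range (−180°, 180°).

At s = jω = j200:
zero (s+200): 200 + j200 → |·| = √(200²+200²) = √80000 ≈ 282.84, ∠ = arctan(200/200) ≈ 45.00°
pole (s+878): 878 + j200 → |·| = √(878²+200²) = √810884 ≈ 900.49, ∠ = arctan(200/878) ≈ 12.83°
|H| = 200 · 282.84 / 900.49 ≈ 62.819
Gain = 20 log₁₀(62.819) ≈ 35.96 dB
∠H = 45.00° − 12.83° = 32.17°

36.0 dB, 32.2°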